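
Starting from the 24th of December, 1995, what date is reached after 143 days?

May 15, 1996

Dec has 31 days: +8 → Jan 1, 1996 (135 left).
Jan has 31 days: +31 → Feb 1, 1996 (104 left).
Feb has 29 days: +29 → Mar 1, 1996 (75 left).
Mar has 31 days: +31 → Apr 1, 1996 (44 left).
Apr has 30 days: +30 → May 1, 1996 (14 left).
+14 → May 15, 1996.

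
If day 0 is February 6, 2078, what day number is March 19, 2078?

41

Feb 6, 2078 → Mar 6, 2078: 28 days (February has 28).
Mar 6, 2078 → Mar 19, 2078: 13 days.
Total: 41 days.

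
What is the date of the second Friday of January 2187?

January 1, 2187 is a Monday.
The first Friday is therefore January 5 (4 days later).
The second Friday is 5 + 1×7 = January 12.

January 12, 2187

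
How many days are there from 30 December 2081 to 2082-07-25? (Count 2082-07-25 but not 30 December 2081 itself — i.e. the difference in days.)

207

Dec 30, 2081 → Jan 30, 2082: 31 days (December has 31).
Jan 30, 2082 → Feb 28, 2082: 29 days (January has 31).
Feb 28, 2082 → Mar 28, 2082: 28 days (February has 28).
Mar 28, 2082 → Apr 28, 2082: 31 days (March has 31).
Apr 28, 2082 → May 28, 2082: 30 days (April has 30).
May 28, 2082 → Jun 28, 2082: 31 days (May has 31).
Jun 28, 2082 → Jul 25, 2082: 27 days.
Total: 207 days.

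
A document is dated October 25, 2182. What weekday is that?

Doomsday rule: the anchor day for the 2100s is Sunday. For year 82: 82÷12 = 6 r 10, and 10÷4 = 2, so 6+10+2 = 18.
Sunday + 18 ≡ Thursday — that's 2182's doomsday.
In October the doomsday date is Oct 10.
Oct 25 is 15 days after Oct 10; 15 mod 7 = 1, so Thursday + 1 = Friday.

Friday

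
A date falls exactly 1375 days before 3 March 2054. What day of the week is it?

Mar 3, 2054 is a Tuesday.
1375 mod 7 = 3, so 1375 days before a Tuesday is Tuesday − 3 = Saturday.

Saturday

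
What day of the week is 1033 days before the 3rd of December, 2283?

First find the weekday of Dec 3, 2283. Doomsday rule: the anchor day for the 2200s is Friday. For year 83: 83÷12 = 6 r 11, and 11÷4 = 2, so 6+11+2 = 19.
Friday + 19 ≡ Wednesday — that's 2283's doomsday.
In December the doomsday date is Dec 12.
Dec 3 is 9 days before Dec 12; 9 mod 7 = 2, so Wednesday − 2 = Monday.
1033 mod 7 = 4, so 1033 days before a Monday is Monday − 4 = Thursday.

Thursday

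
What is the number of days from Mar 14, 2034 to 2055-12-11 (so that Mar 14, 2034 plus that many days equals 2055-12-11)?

7942

Mar 14, 2034 → Mar 14, 2035: 365 days.
Mar 14, 2035 → Mar 14, 2036: 366 days (Feb 29, 2036 is in that span).
Mar 14, 2036 → Mar 14, 2037: 365 days.
Mar 14, 2037 → Mar 14, 2038: 365 days.
Mar 14, 2038 → Mar 14, 2039: 365 days.
Mar 14, 2039 → Mar 14, 2040: 366 days (Feb 29, 2040 is in that span).
Mar 14, 2040 → Mar 14, 2041: 365 days.
Mar 14, 2041 → Mar 14, 2042: 365 days.
Mar 14, 2042 → Mar 14, 2043: 365 days.
Mar 14, 2043 → Mar 14, 2044: 366 days (Feb 29, 2044 is in that span).
Mar 14, 2044 → Mar 14, 2045: 365 days.
Mar 14, 2045 → Mar 14, 2046: 365 days.
Mar 14, 2046 → Mar 14, 2047: 365 days.
Mar 14, 2047 → Mar 14, 2048: 366 days (Feb 29, 2048 is in that span).
Mar 14, 2048 → Mar 14, 2049: 365 days.
Mar 14, 2049 → Mar 14, 2050: 365 days.
Mar 14, 2050 → Mar 14, 2051: 365 days.
Mar 14, 2051 → Mar 14, 2052: 366 days (Feb 29, 2052 is in that span).
Mar 14, 2052 → Mar 14, 2053: 365 days.
Mar 14, 2053 → Mar 14, 2054: 365 days.
Mar 14, 2054 → Mar 14, 2055: 365 days.
Mar 14, 2055 → Apr 14, 2055: 31 days (March has 31).
Apr 14, 2055 → May 14, 2055: 30 days (April has 30).
May 14, 2055 → Jun 14, 2055: 31 days (May has 31).
Jun 14, 2055 → Jul 14, 2055: 30 days (June has 30).
Jul 14, 2055 → Aug 14, 2055: 31 days (July has 31).
Aug 14, 2055 → Sep 14, 2055: 31 days (August has 31).
Sep 14, 2055 → Oct 14, 2055: 30 days (September has 30).
Oct 14, 2055 → Nov 14, 2055: 31 days (October has 31).
Nov 14, 2055 → Dec 11, 2055: 27 days.
Total: 7942 days.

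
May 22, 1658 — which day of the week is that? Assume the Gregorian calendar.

Wednesday

Doomsday rule: the anchor day for the 1600s is Tuesday. For year 58: 58÷12 = 4 r 10, and 10÷4 = 2, so 4+10+2 = 16.
Tuesday + 16 ≡ Thursday — that's 1658's doomsday.
In May the doomsday date is May 9.
May 22 is 13 days after May 9; 13 mod 7 = 6, so Thursday + 6 = Wednesday.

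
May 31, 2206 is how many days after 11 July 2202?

1420

Jul 11, 2202 → Jul 11, 2203: 365 days.
Jul 11, 2203 → Jul 11, 2204: 366 days (Feb 29, 2204 is in that span).
Jul 11, 2204 → Jul 11, 2205: 365 days.
Jul 11, 2205 → Aug 11, 2205: 31 days (July has 31).
Aug 11, 2205 → Sep 11, 2205: 31 days (August has 31).
Sep 11, 2205 → Oct 11, 2205: 30 days (September has 30).
Oct 11, 2205 → Nov 11, 2205: 31 days (October has 31).
Nov 11, 2205 → Dec 11, 2205: 30 days (November has 30).
Dec 11, 2205 → Jan 11, 2206: 31 days (December has 31).
Jan 11, 2206 → Feb 11, 2206: 31 days (January has 31).
Feb 11, 2206 → Mar 11, 2206: 28 days (February has 28).
Mar 11, 2206 → Apr 11, 2206: 31 days (March has 31).
Apr 11, 2206 → May 11, 2206: 30 days (April has 30).
May 11, 2206 → May 31, 2206: 20 days.
Total: 1420 days.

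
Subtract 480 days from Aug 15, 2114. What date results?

April 22, 2113

−365 (one year) → Aug 15, 2113 (115 left).
−15 → Jul 31, 2113 (end of Jul, 31 days; 100 left).
−31 → Jun 30, 2113 (end of Jun, 30 days; 69 left).
−30 → May 31, 2113 (end of May, 31 days; 39 left).
−31 → Apr 30, 2113 (end of Apr, 30 days; 8 left).
−8 → Apr 22, 2113.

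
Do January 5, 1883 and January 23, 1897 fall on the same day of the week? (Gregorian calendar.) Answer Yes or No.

No

From Jan 5, 1883 to Jan 23, 1897 is 5132 days.
5132 mod 7 = 1, so they are different weekdays.
(Jan 5, 1883 is a Friday; Jan 23, 1897 is a Saturday.)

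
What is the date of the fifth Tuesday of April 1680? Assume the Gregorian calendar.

April 1, 1680 is a Monday.
The first Tuesday is therefore April 2 (1 days later).
The fifth Tuesday is 2 + 4×7 = April 30.

April 30, 1680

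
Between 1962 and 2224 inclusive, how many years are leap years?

Multiples of 4 in [1962,2224]: 66.
Of those, multiples of 100: 3 (not leap unless ÷400).
Multiples of 400: 1.
Leap years = 66 − 3 + 1 = 64.

64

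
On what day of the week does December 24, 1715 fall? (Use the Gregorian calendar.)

Doomsday rule: the anchor day for the 1700s is Sunday. For year 15: 15÷12 = 1 r 3, and 3÷4 = 0, so 1+3+0 = 4.
Sunday + 4 ≡ Thursday — that's 1715's doomsday.
In December the doomsday date is Dec 12.
Dec 24 is 12 days after Dec 12; 12 mod 7 = 5, so Thursday + 5 = Tuesday.

Tuesday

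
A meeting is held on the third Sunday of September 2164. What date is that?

September 1, 2164 is a Saturday.
The first Sunday is therefore September 2 (1 days later).
The third Sunday is 2 + 2×7 = September 16.

September 16, 2164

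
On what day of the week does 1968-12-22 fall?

Doomsday rule: the anchor day for the 1900s is Wednesday. For year 68: 68÷12 = 5 r 8, and 8÷4 = 2, so 5+8+2 = 15.
Wednesday + 15 ≡ Thursday — that's 1968's doomsday.
In December the doomsday date is Dec 12.
Dec 22 is 10 days after Dec 12; 10 mod 7 = 3, so Thursday + 3 = Sunday.

Sunday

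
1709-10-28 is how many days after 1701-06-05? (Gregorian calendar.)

3067

Jun 5, 1701 → Jun 5, 1702: 365 days.
Jun 5, 1702 → Jun 5, 1703: 365 days.
Jun 5, 1703 → Jun 5, 1704: 366 days (Feb 29, 1704 is in that span).
Jun 5, 1704 → Jun 5, 1705: 365 days.
Jun 5, 1705 → Jun 5, 1706: 365 days.
Jun 5, 1706 → Jun 5, 1707: 365 days.
Jun 5, 1707 → Jun 5, 1708: 366 days (Feb 29, 1708 is in that span).
Jun 5, 1708 → Jun 5, 1709: 365 days.
Jun 5, 1709 → Jul 5, 1709: 30 days (June has 30).
Jul 5, 1709 → Aug 5, 1709: 31 days (July has 31).
Aug 5, 1709 → Sep 5, 1709: 31 days (August has 31).
Sep 5, 1709 → Oct 5, 1709: 30 days (September has 30).
Oct 5, 1709 → Oct 28, 1709: 23 days.
Total: 3067 days.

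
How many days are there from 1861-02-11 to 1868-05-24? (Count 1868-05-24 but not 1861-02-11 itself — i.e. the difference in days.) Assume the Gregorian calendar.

Feb 11, 1861 → Feb 11, 1862: 365 days.
Feb 11, 1862 → Feb 11, 1863: 365 days.
Feb 11, 1863 → Feb 11, 1864: 365 days.
Feb 11, 1864 → Feb 11, 1865: 366 days (Feb 29, 1864 is in that span).
Feb 11, 1865 → Feb 11, 1866: 365 days.
Feb 11, 1866 → Feb 11, 1867: 365 days.
Feb 11, 1867 → Feb 11, 1868: 365 days.
Feb 11, 1868 → Mar 11, 1868: 29 days (February has 29).
Mar 11, 1868 → Apr 11, 1868: 31 days (March has 31).
Apr 11, 1868 → May 11, 1868: 30 days (April has 30).
May 11, 1868 → May 24, 1868: 13 days.
Total: 2659 days.

2659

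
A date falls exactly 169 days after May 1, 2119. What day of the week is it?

Tuesday

May 1, 2119 is a Monday.
169 mod 7 = 1, so 169 days after a Monday is Monday + 1 = Tuesday.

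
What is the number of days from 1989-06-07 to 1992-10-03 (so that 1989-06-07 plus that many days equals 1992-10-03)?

1214

Jun 7, 1989 → Jun 7, 1990: 365 days.
Jun 7, 1990 → Jun 7, 1991: 365 days.
Jun 7, 1991 → Jun 7, 1992: 366 days (Feb 29, 1992 is in that span).
Jun 7, 1992 → Jul 7, 1992: 30 days (June has 30).
Jul 7, 1992 → Aug 7, 1992: 31 days (July has 31).
Aug 7, 1992 → Sep 7, 1992: 31 days (August has 31).
Sep 7, 1992 → Oct 3, 1992: 26 days.
Total: 1214 days.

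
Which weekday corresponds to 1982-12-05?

Doomsday rule: the anchor day for the 1900s is Wednesday. For year 82: 82÷12 = 6 r 10, and 10÷4 = 2, so 6+10+2 = 18.
Wednesday + 18 ≡ Sunday — that's 1982's doomsday.
In December the doomsday date is Dec 12.
Dec 5 is 7 days before Dec 12; 7 mod 7 = 0, so Sunday − 0 = Sunday.

Sunday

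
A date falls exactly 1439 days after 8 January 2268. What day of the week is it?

Sunday

First find the weekday of Jan 8, 2268. Doomsday rule: the anchor day for the 2200s is Friday. For year 68: 68÷12 = 5 r 8, and 8÷4 = 2, so 5+8+2 = 15.
Friday + 15 ≡ Saturday — that's 2268's doomsday.
In January the doomsday date is Jan 4 (2268 is a leap year (divisible by 4)).
Jan 8 is 4 days after Jan 4; 4 mod 7 = 4, so Saturday + 4 = Wednesday.
1439 mod 7 = 4, so 1439 days after a Wednesday is Wednesday + 4 = Sunday.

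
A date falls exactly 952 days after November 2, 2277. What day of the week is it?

Friday

Nov 2, 2277 is a Friday.
952 mod 7 = 0, so 952 days after a Friday is Friday + 0 = Friday.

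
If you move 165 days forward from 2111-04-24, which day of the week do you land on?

Tuesday

Apr 24, 2111 is a Friday.
165 mod 7 = 4, so 165 days after a Friday is Friday + 4 = Tuesday.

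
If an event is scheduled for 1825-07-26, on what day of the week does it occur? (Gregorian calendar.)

January 1, 1825 is a Saturday.
Jan 1, 1825 → Feb 1, 1825: 31 days (January has 31).
Feb 1, 1825 → Mar 1, 1825: 28 days (February has 28).
Mar 1, 1825 → Apr 1, 1825: 31 days (March has 31).
Apr 1, 1825 → May 1, 1825: 30 days (April has 30).
May 1, 1825 → Jun 1, 1825: 31 days (May has 31).
Jun 1, 1825 → Jul 1, 1825: 30 days (June has 30).
Jul 1, 1825 → Jul 26, 1825: 25 days.
Total: 206 days.
206 mod 7 = 3, so Saturday + 3 = Tuesday.

Tuesday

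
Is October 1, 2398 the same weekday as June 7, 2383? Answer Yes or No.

No

From Jun 7, 2383 to Oct 1, 2398 is 5595 days.
5595 mod 7 = 2, so they are different weekdays.
(Jun 7, 2383 is a Tuesday; Oct 1, 2398 is a Thursday.)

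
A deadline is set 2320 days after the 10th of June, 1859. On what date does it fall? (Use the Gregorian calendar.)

October 16, 1865

+366 (one year; includes Feb 29, 1860) → Jun 10, 1860 (1954 left).
+365 (one year) → Jun 10, 1861 (1589 left).
+365 (one year) → Jun 10, 1862 (1224 left).
+365 (one year) → Jun 10, 1863 (859 left).
+366 (one year; includes Feb 29, 1864) → Jun 10, 1864 (493 left).
+365 (one year) → Jun 10, 1865 (128 left).
Jun has 30 days: +21 → Jul 1, 1865 (107 left).
Jul has 31 days: +31 → Aug 1, 1865 (76 left).
Aug has 31 days: +31 → Sep 1, 1865 (45 left).
Sep has 30 days: +30 → Oct 1, 1865 (15 left).
+15 → Oct 16, 1865.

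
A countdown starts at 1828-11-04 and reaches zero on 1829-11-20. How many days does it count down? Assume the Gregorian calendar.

Nov 4, 1828 → Dec 4, 1828: 30 days (November has 30).
Dec 4, 1828 → Jan 4, 1829: 31 days (December has 31).
Jan 4, 1829 → Feb 4, 1829: 31 days (January has 31).
Feb 4, 1829 → Mar 4, 1829: 28 days (February has 28).
Mar 4, 1829 → Apr 4, 1829: 31 days (March has 31).
Apr 4, 1829 → May 4, 1829: 30 days (April has 30).
May 4, 1829 → Jun 4, 1829: 31 days (May has 31).
Jun 4, 1829 → Jul 4, 1829: 30 days (June has 30).
Jul 4, 1829 → Aug 4, 1829: 31 days (July has 31).
Aug 4, 1829 → Sep 4, 1829: 31 days (August has 31).
Sep 4, 1829 → Oct 4, 1829: 30 days (September has 30).
Oct 4, 1829 → Nov 4, 1829: 31 days (October has 31).
Nov 4, 1829 → Nov 20, 1829: 16 days.
Total: 381 days.

381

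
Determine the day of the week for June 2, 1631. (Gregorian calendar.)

Doomsday rule: the anchor day for the 1600s is Tuesday. For year 31: 31÷12 = 2 r 7, and 7÷4 = 1, so 2+7+1 = 10.
Tuesday + 10 ≡ Friday — that's 1631's doomsday.
In June the doomsday date is Jun 6.
Jun 2 is 4 days before Jun 6; 4 mod 7 = 4, so Friday − 4 = Monday.

Monday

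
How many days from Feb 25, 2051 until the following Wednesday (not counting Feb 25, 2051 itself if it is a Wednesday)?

4

Feb 25, 2051 is a Saturday.
From Saturday to the next Wednesday is 4 days.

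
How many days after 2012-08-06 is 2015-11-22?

1203

Aug 6, 2012 → Aug 6, 2013: 365 days.
Aug 6, 2013 → Aug 6, 2014: 365 days.
Aug 6, 2014 → Aug 6, 2015: 365 days.
Aug 6, 2015 → Sep 6, 2015: 31 days (August has 31).
Sep 6, 2015 → Oct 6, 2015: 30 days (September has 30).
Oct 6, 2015 → Nov 6, 2015: 31 days (October has 31).
Nov 6, 2015 → Nov 22, 2015: 16 days.
Total: 1203 days.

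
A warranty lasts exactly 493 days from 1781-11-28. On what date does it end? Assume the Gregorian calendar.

+365 (one year) → Nov 28, 1782 (128 left).
Nov has 30 days: +3 → Dec 1, 1782 (125 left).
Dec has 31 days: +31 → Jan 1, 1783 (94 left).
Jan has 31 days: +31 → Feb 1, 1783 (63 left).
Feb has 28 days: +28 → Mar 1, 1783 (35 left).
Mar has 31 days: +31 → Apr 1, 1783 (4 left).
+4 → Apr 5, 1783.

April 5, 1783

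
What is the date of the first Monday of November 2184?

November 1, 2184

November 1, 2184 is a Monday.
The first Monday is therefore November 1 (same day).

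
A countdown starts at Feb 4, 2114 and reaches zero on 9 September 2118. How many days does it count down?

1678

Feb 4, 2114 → Feb 4, 2115: 365 days.
Feb 4, 2115 → Feb 4, 2116: 365 days.
Feb 4, 2116 → Feb 4, 2117: 366 days (Feb 29, 2116 is in that span).
Feb 4, 2117 → Feb 4, 2118: 365 days.
Feb 4, 2118 → Mar 4, 2118: 28 days (February has 28).
Mar 4, 2118 → Apr 4, 2118: 31 days (March has 31).
Apr 4, 2118 → May 4, 2118: 30 days (April has 30).
May 4, 2118 → Jun 4, 2118: 31 days (May has 31).
Jun 4, 2118 → Jul 4, 2118: 30 days (June has 30).
Jul 4, 2118 → Aug 4, 2118: 31 days (July has 31).
Aug 4, 2118 → Sep 4, 2118: 31 days (August has 31).
Sep 4, 2118 → Sep 9, 2118: 5 days.
Total: 1678 days.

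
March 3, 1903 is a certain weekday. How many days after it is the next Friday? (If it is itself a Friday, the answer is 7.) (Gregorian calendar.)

Mar 3, 1903 is a Tuesday.
From Tuesday to the next Friday is 3 days.

3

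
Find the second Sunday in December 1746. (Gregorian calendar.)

December 11, 1746

December 1, 1746 is a Thursday.
The first Sunday is therefore December 4 (3 days later).
The second Sunday is 4 + 1×7 = December 11.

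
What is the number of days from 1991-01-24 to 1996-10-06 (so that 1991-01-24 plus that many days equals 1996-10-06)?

Jan 24, 1991 → Jan 24, 1992: 365 days.
Jan 24, 1992 → Jan 24, 1993: 366 days (Feb 29, 1992 is in that span).
Jan 24, 1993 → Jan 24, 1994: 365 days.
Jan 24, 1994 → Jan 24, 1995: 365 days.
Jan 24, 1995 → Jan 24, 1996: 365 days.
Jan 24, 1996 → Feb 24, 1996: 31 days (January has 31).
Feb 24, 1996 → Mar 24, 1996: 29 days (February has 29).
Mar 24, 1996 → Apr 24, 1996: 31 days (March has 31).
Apr 24, 1996 → May 24, 1996: 30 days (April has 30).
May 24, 1996 → Jun 24, 1996: 31 days (May has 31).
Jun 24, 1996 → Jul 24, 1996: 30 days (June has 30).
Jul 24, 1996 → Aug 24, 1996: 31 days (July has 31).
Aug 24, 1996 → Sep 24, 1996: 31 days (August has 31).
Sep 24, 1996 → Oct 6, 1996: 12 days.
Total: 2082 days.

2082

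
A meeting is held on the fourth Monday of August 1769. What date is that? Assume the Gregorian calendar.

August 28, 1769

August 1, 1769 is a Tuesday.
The first Monday is therefore August 7 (6 days later).
The fourth Monday is 7 + 3×7 = August 28.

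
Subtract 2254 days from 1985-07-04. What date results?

−365 (one year) → Jul 4, 1984 (1889 left).
−366 (one year; includes Feb 29, 1984) → Jul 4, 1983 (1523 left).
−365 (one year) → Jul 4, 1982 (1158 left).
−365 (one year) → Jul 4, 1981 (793 left).
−365 (one year) → Jul 4, 1980 (428 left).
−366 (one year; includes Feb 29, 1980) → Jul 4, 1979 (62 left).
−4 → Jun 30, 1979 (end of Jun, 30 days; 58 left).
−30 → May 31, 1979 (end of May, 31 days; 28 left).
−28 → May 3, 1979.

May 3, 1979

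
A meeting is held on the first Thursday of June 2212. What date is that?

June 4, 2212

June 1, 2212 is a Monday.
The first Thursday is therefore June 4 (3 days later).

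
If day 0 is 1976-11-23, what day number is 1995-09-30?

Nov 23, 1976 → Nov 23, 1977: 365 days.
Nov 23, 1977 → Nov 23, 1978: 365 days.
Nov 23, 1978 → Nov 23, 1979: 365 days.
Nov 23, 1979 → Nov 23, 1980: 366 days (Feb 29, 1980 is in that span).
Nov 23, 1980 → Nov 23, 1981: 365 days.
Nov 23, 1981 → Nov 23, 1982: 365 days.
Nov 23, 1982 → Nov 23, 1983: 365 days.
Nov 23, 1983 → Nov 23, 1984: 366 days (Feb 29, 1984 is in that span).
Nov 23, 1984 → Nov 23, 1985: 365 days.
Nov 23, 1985 → Nov 23, 1986: 365 days.
Nov 23, 1986 → Nov 23, 1987: 365 days.
Nov 23, 1987 → Nov 23, 1988: 366 days (Feb 29, 1988 is in that span).
Nov 23, 1988 → Nov 23, 1989: 365 days.
Nov 23, 1989 → Nov 23, 1990: 365 days.
Nov 23, 1990 → Nov 23, 1991: 365 days.
Nov 23, 1991 → Nov 23, 1992: 366 days (Feb 29, 1992 is in that span).
Nov 23, 1992 → Nov 23, 1993: 365 days.
Nov 23, 1993 → Nov 23, 1994: 365 days.
Nov 23, 1994 → Dec 23, 1994: 30 days (November has 30).
Dec 23, 1994 → Jan 23, 1995: 31 days (December has 31).
Jan 23, 1995 → Feb 23, 1995: 31 days (January has 31).
Feb 23, 1995 → Mar 23, 1995: 28 days (February has 28).
Mar 23, 1995 → Apr 23, 1995: 31 days (March has 31).
Apr 23, 1995 → May 23, 1995: 30 days (April has 30).
May 23, 1995 → Jun 23, 1995: 31 days (May has 31).
Jun 23, 1995 → Jul 23, 1995: 30 days (June has 30).
Jul 23, 1995 → Aug 23, 1995: 31 days (July has 31).
Aug 23, 1995 → Sep 23, 1995: 31 days (August has 31).
Sep 23, 1995 → Sep 30, 1995: 7 days.
Total: 6885 days.

6885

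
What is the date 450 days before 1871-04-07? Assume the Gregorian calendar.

January 12, 1870

−365 (one year) → Apr 7, 1870 (85 left).
−7 → Mar 31, 1870 (end of Mar, 31 days; 78 left).
−31 → Feb 28, 1870 (end of Feb, 28 days; 47 left).
−28 → Jan 31, 1870 (end of Jan, 31 days; 19 left).
−19 → Jan 12, 1870.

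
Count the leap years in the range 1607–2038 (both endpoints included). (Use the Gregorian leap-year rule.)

105

Multiples of 4 in [1607,2038]: 108.
Of those, multiples of 100: 4 (not leap unless ÷400).
Multiples of 400: 1.
Leap years = 108 − 4 + 1 = 105.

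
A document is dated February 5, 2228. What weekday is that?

Doomsday rule: the anchor day for the 2200s is Friday. For year 28: 28÷12 = 2 r 4, and 4÷4 = 1, so 2+4+1 = 7.
Friday + 7 ≡ Friday — that's 2228's doomsday.
In February the doomsday date is Feb 29 (2228 is a leap year (divisible by 4)).
Feb 5 is 24 days before Feb 29; 24 mod 7 = 3, so Friday − 3 = Tuesday.

Tuesday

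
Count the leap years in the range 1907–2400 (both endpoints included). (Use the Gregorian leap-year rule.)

Multiples of 4 in [1907,2400]: 124.
Of those, multiples of 100: 5 (not leap unless ÷400).
Multiples of 400: 2.
Leap years = 124 − 5 + 2 = 121.

121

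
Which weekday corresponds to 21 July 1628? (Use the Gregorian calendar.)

Doomsday rule: the anchor day for the 1600s is Tuesday. For year 28: 28÷12 = 2 r 4, and 4÷4 = 1, so 2+4+1 = 7.
Tuesday + 7 ≡ Tuesday — that's 1628's doomsday.
In July the doomsday date is Jul 11.
Jul 21 is 10 days after Jul 11; 10 mod 7 = 3, so Tuesday + 3 = Friday.

Friday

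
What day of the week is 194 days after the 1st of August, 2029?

First find the weekday of Aug 1, 2029. Doomsday rule: the anchor day for the 2000s is Tuesday. For year 29: 29÷12 = 2 r 5, and 5÷4 = 1, so 2+5+1 = 8.
Tuesday + 8 ≡ Wednesday — that's 2029's doomsday.
In August the doomsday date is Aug 8.
Aug 1 is 7 days before Aug 8; 7 mod 7 = 0, so Wednesday − 0 = Wednesday.
194 mod 7 = 5, so 194 days after a Wednesday is Wednesday + 5 = Monday.

Monday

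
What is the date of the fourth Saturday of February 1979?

February 1, 1979 is a Thursday.
The first Saturday is therefore February 3 (2 days later).
The fourth Saturday is 3 + 3×7 = February 24.

February 24, 1979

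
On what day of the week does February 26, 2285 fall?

Doomsday rule: the anchor day for the 2200s is Friday. For year 85: 85÷12 = 7 r 1, and 1÷4 = 0, so 7+1+0 = 8.
Friday + 8 ≡ Saturday — that's 2285's doomsday.
In February the doomsday date is Feb 28 (2285 is not a leap year).
Feb 26 is 2 days before Feb 28; 2 mod 7 = 2, so Saturday − 2 = Thursday.

Thursday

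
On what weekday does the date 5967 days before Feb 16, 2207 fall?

Friday

Feb 16, 2207 is a Monday.
5967 mod 7 = 3, so 5967 days before a Monday is Monday − 3 = Friday.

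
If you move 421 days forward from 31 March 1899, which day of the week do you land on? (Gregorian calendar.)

First find the weekday of Mar 31, 1899. Doomsday rule: the anchor day for the 1800s is Friday. For year 99: 99÷12 = 8 r 3, and 3÷4 = 0, so 8+3+0 = 11.
Friday + 11 ≡ Tuesday — that's 1899's doomsday.
In March the doomsday date is Mar 14.
Mar 31 is 17 days after Mar 14; 17 mod 7 = 3, so Tuesday + 3 = Friday.
421 mod 7 = 1, so 421 days after a Friday is Friday + 1 = Saturday.

Saturday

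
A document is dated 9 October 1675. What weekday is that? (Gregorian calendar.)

Doomsday rule: the anchor day for the 1600s is Tuesday. For year 75: 75÷12 = 6 r 3, and 3÷4 = 0, so 6+3+0 = 9.
Tuesday + 9 ≡ Thursday — that's 1675's doomsday.
In October the doomsday date is Oct 10.
Oct 9 is 1 day before Oct 10; 1 mod 7 = 1, so Thursday − 1 = Wednesday.

Wednesday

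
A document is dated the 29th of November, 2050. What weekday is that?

Tuesday

Doomsday rule: the anchor day for the 2000s is Tuesday. For year 50: 50÷12 = 4 r 2, and 2÷4 = 0, so 4+2+0 = 6.
Tuesday + 6 ≡ Monday — that's 2050's doomsday.
In November the doomsday date is Nov 7.
Nov 29 is 22 days after Nov 7; 22 mod 7 = 1, so Monday + 1 = Tuesday.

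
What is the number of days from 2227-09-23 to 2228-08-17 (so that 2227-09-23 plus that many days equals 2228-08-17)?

Sep 23, 2227 → Oct 23, 2227: 30 days (September has 30).
Oct 23, 2227 → Nov 23, 2227: 31 days (October has 31).
Nov 23, 2227 → Dec 23, 2227: 30 days (November has 30).
Dec 23, 2227 → Jan 23, 2228: 31 days (December has 31).
Jan 23, 2228 → Feb 23, 2228: 31 days (January has 31).
Feb 23, 2228 → Mar 23, 2228: 29 days (February has 29).
Mar 23, 2228 → Apr 23, 2228: 31 days (March has 31).
Apr 23, 2228 → May 23, 2228: 30 days (April has 30).
May 23, 2228 → Jun 23, 2228: 31 days (May has 31).
Jun 23, 2228 → Jul 23, 2228: 30 days (June has 30).
Jul 23, 2228 → Aug 17, 2228: 25 days.
Total: 329 days.

329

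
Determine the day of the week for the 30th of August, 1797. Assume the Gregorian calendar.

Doomsday rule: the anchor day for the 1700s is Sunday. For year 97: 97÷12 = 8 r 1, and 1÷4 = 0, so 8+1+0 = 9.
Sunday + 9 ≡ Tuesday — that's 1797's doomsday.
In August the doomsday date is Aug 8.
Aug 30 is 22 days after Aug 8; 22 mod 7 = 1, so Tuesday + 1 = Wednesday.

Wednesday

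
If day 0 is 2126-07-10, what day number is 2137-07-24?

4032

Jul 10, 2126 → Jul 10, 2127: 365 days.
Jul 10, 2127 → Jul 10, 2128: 366 days (Feb 29, 2128 is in that span).
Jul 10, 2128 → Jul 10, 2129: 365 days.
Jul 10, 2129 → Jul 10, 2130: 365 days.
Jul 10, 2130 → Jul 10, 2131: 365 days.
Jul 10, 2131 → Jul 10, 2132: 366 days (Feb 29, 2132 is in that span).
Jul 10, 2132 → Jul 10, 2133: 365 days.
Jul 10, 2133 → Jul 10, 2134: 365 days.
Jul 10, 2134 → Jul 10, 2135: 365 days.
Jul 10, 2135 → Jul 10, 2136: 366 days (Feb 29, 2136 is in that span).
Jul 10, 2136 → Aug 10, 2136: 31 days (July has 31).
Aug 10, 2136 → Sep 10, 2136: 31 days (August has 31).
Sep 10, 2136 → Oct 10, 2136: 30 days (September has 30).
Oct 10, 2136 → Nov 10, 2136: 31 days (October has 31).
Nov 10, 2136 → Dec 10, 2136: 30 days (November has 30).
Dec 10, 2136 → Jan 10, 2137: 31 days (December has 31).
Jan 10, 2137 → Feb 10, 2137: 31 days (January has 31).
Feb 10, 2137 → Mar 10, 2137: 28 days (February has 28).
Mar 10, 2137 → Apr 10, 2137: 31 days (March has 31).
Apr 10, 2137 → May 10, 2137: 30 days (April has 30).
May 10, 2137 → Jun 10, 2137: 31 days (May has 31).
Jun 10, 2137 → Jul 10, 2137: 30 days (June has 30).
Jul 10, 2137 → Jul 24, 2137: 14 days.
Total: 4032 days.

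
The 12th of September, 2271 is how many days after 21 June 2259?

Jun 21, 2259 → Jun 21, 2260: 366 days (Feb 29, 2260 is in that span).
Jun 21, 2260 → Jun 21, 2261: 365 days.
Jun 21, 2261 → Jun 21, 2262: 365 days.
Jun 21, 2262 → Jun 21, 2263: 365 days.
Jun 21, 2263 → Jun 21, 2264: 366 days (Feb 29, 2264 is in that span).
Jun 21, 2264 → Jun 21, 2265: 365 days.
Jun 21, 2265 → Jun 21, 2266: 365 days.
Jun 21, 2266 → Jun 21, 2267: 365 days.
Jun 21, 2267 → Jun 21, 2268: 366 days (Feb 29, 2268 is in that span).
Jun 21, 2268 → Jun 21, 2269: 365 days.
Jun 21, 2269 → Jun 21, 2270: 365 days.
Jun 21, 2270 → Jun 21, 2271: 365 days.
Jun 21, 2271 → Jul 21, 2271: 30 days (June has 30).
Jul 21, 2271 → Aug 21, 2271: 31 days (July has 31).
Aug 21, 2271 → Sep 12, 2271: 22 days.
Total: 4466 days.

4466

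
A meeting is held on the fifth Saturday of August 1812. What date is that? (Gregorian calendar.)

August 1, 1812 is a Saturday.
The first Saturday is therefore August 1 (same day).
The fifth Saturday is 1 + 4×7 = August 29.

August 29, 1812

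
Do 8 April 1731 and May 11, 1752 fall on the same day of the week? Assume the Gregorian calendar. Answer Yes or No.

From Apr 8, 1731 to May 11, 1752 is 7704 days.
7704 mod 7 = 4, so they are different weekdays.
(Apr 8, 1731 is a Sunday; May 11, 1752 is a Thursday.)

No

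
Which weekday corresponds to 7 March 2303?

Doomsday rule: the anchor day for the 2300s is Wednesday. For year 03: 3÷12 = 0 r 3, and 3÷4 = 0, so 0+3+0 = 3.
Wednesday + 3 ≡ Saturday — that's 2303's doomsday.
In March the doomsday date is Mar 14.
Mar 7 is 7 days before Mar 14; 7 mod 7 = 0, so Saturday − 0 = Saturday.

Saturday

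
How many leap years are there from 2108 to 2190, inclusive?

21

Multiples of 4 in [2108,2190]: 21.
Of those, multiples of 100: 0 (not leap unless ÷400).
Multiples of 400: 0.
Leap years = 21 − 0 + 0 = 21.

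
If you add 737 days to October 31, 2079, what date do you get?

+366 (one year; includes Feb 29, 2080) → Oct 31, 2080 (371 left).
Oct has 31 days: +1 → Nov 1, 2080 (370 left).
Nov has 30 days: +30 → Dec 1, 2080 (340 left).
Dec has 31 days: +31 → Jan 1, 2081 (309 left).
Jan has 31 days: +31 → Feb 1, 2081 (278 left).
Feb has 28 days: +28 → Mar 1, 2081 (250 left).
Mar has 31 days: +31 → Apr 1, 2081 (219 left).
Apr has 30 days: +30 → May 1, 2081 (189 left).
May has 31 days: +31 → Jun 1, 2081 (158 left).
Jun has 30 days: +30 → Jul 1, 2081 (128 left).
Jul has 31 days: +31 → Aug 1, 2081 (97 left).
Aug has 31 days: +31 → Sep 1, 2081 (66 left).
Sep has 30 days: +30 → Oct 1, 2081 (36 left).
Oct has 31 days: +31 → Nov 1, 2081 (5 left).
+5 → Nov 6, 2081.

November 6, 2081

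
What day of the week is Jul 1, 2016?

January 1, 2016 is a Friday.
Jan 1, 2016 → Feb 1, 2016: 31 days (January has 31).
Feb 1, 2016 → Mar 1, 2016: 29 days (February has 29).
Mar 1, 2016 → Apr 1, 2016: 31 days (March has 31).
Apr 1, 2016 → May 1, 2016: 30 days (April has 30).
May 1, 2016 → Jun 1, 2016: 31 days (May has 31).
Jun 1, 2016 → Jul 1, 2016: 30 days.
Total: 182 days.
182 mod 7 = 0, so Friday + 0 = Friday.

Friday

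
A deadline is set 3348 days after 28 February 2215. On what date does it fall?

April 29, 2224

+365 (one year) → Feb 28, 2216 (2983 left).
+366 (one year; includes Feb 29, 2216) → Feb 28, 2217 (2617 left).
+365 (one year) → Feb 28, 2218 (2252 left).
+365 (one year) → Feb 28, 2219 (1887 left).
+365 (one year) → Feb 28, 2220 (1522 left).
+366 (one year; includes Feb 29, 2220) → Feb 28, 2221 (1156 left).
+365 (one year) → Feb 28, 2222 (791 left).
+365 (one year) → Feb 28, 2223 (426 left).
+365 (one year) → Feb 28, 2224 (61 left).
Feb has 29 days: +2 → Mar 1, 2224 (59 left).
Mar has 31 days: +31 → Apr 1, 2224 (28 left).
+28 → Apr 29, 2224.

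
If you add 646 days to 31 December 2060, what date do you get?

October 8, 2062

+365 (one year) → Dec 31, 2061 (281 left).
Dec has 31 days: +1 → Jan 1, 2062 (280 left).
Jan has 31 days: +31 → Feb 1, 2062 (249 left).
Feb has 28 days: +28 → Mar 1, 2062 (221 left).
Mar has 31 days: +31 → Apr 1, 2062 (190 left).
Apr has 30 days: +30 → May 1, 2062 (160 left).
May has 31 days: +31 → Jun 1, 2062 (129 left).
Jun has 30 days: +30 → Jul 1, 2062 (99 left).
Jul has 31 days: +31 → Aug 1, 2062 (68 left).
Aug has 31 days: +31 → Sep 1, 2062 (37 left).
Sep has 30 days: +30 → Oct 1, 2062 (7 left).
+7 → Oct 8, 2062.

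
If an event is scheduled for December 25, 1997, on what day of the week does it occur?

January 1, 1997 is a Wednesday.
Jan 1, 1997 → Feb 1, 1997: 31 days (January has 31).
Feb 1, 1997 → Mar 1, 1997: 28 days (February has 28).
Mar 1, 1997 → Apr 1, 1997: 31 days (March has 31).
Apr 1, 1997 → May 1, 1997: 30 days (April has 30).
May 1, 1997 → Jun 1, 1997: 31 days (May has 31).
Jun 1, 1997 → Jul 1, 1997: 30 days (June has 30).
Jul 1, 1997 → Aug 1, 1997: 31 days (July has 31).
Aug 1, 1997 → Sep 1, 1997: 31 days (August has 31).
Sep 1, 1997 → Oct 1, 1997: 30 days (September has 30).
Oct 1, 1997 → Nov 1, 1997: 31 days (October has 31).
Nov 1, 1997 → Dec 1, 1997: 30 days (November has 30).
Dec 1, 1997 → Dec 25, 1997: 24 days.
Total: 358 days.
358 mod 7 = 1, so Wednesday + 1 = Thursday.

Thursday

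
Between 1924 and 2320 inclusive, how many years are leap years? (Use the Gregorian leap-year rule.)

97

Multiples of 4 in [1924,2320]: 100.
Of those, multiples of 100: 4 (not leap unless ÷400).
Multiples of 400: 1.
Leap years = 100 − 4 + 1 = 97.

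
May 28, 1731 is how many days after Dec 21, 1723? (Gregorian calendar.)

Dec 21, 1723 → Dec 21, 1724: 366 days (Feb 29, 1724 is in that span).
Dec 21, 1724 → Dec 21, 1725: 365 days.
Dec 21, 1725 → Dec 21, 1726: 365 days.
Dec 21, 1726 → Dec 21, 1727: 365 days.
Dec 21, 1727 → Dec 21, 1728: 366 days (Feb 29, 1728 is in that span).
Dec 21, 1728 → Dec 21, 1729: 365 days.
Dec 21, 1729 → Dec 21, 1730: 365 days.
Dec 21, 1730 → Jan 21, 1731: 31 days (December has 31).
Jan 21, 1731 → Feb 21, 1731: 31 days (January has 31).
Feb 21, 1731 → Mar 21, 1731: 28 days (February has 28).
Mar 21, 1731 → Apr 21, 1731: 31 days (March has 31).
Apr 21, 1731 → May 21, 1731: 30 days (April has 30).
May 21, 1731 → May 28, 1731: 7 days.
Total: 2715 days.

2715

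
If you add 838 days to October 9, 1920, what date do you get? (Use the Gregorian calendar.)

January 25, 1923

+365 (one year) → Oct 9, 1921 (473 left).
+365 (one year) → Oct 9, 1922 (108 left).
Oct has 31 days: +23 → Nov 1, 1922 (85 left).
Nov has 30 days: +30 → Dec 1, 1922 (55 left).
Dec has 31 days: +31 → Jan 1, 1923 (24 left).
+24 → Jan 25, 1923.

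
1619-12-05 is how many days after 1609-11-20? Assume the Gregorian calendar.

Nov 20, 1609 → Nov 20, 1610: 365 days.
Nov 20, 1610 → Nov 20, 1611: 365 days.
Nov 20, 1611 → Nov 20, 1612: 366 days (Feb 29, 1612 is in that span).
Nov 20, 1612 → Nov 20, 1613: 365 days.
Nov 20, 1613 → Nov 20, 1614: 365 days.
Nov 20, 1614 → Nov 20, 1615: 365 days.
Nov 20, 1615 → Nov 20, 1616: 366 days (Feb 29, 1616 is in that span).
Nov 20, 1616 → Nov 20, 1617: 365 days.
Nov 20, 1617 → Nov 20, 1618: 365 days.
Nov 20, 1618 → Dec 20, 1618: 30 days (November has 30).
Dec 20, 1618 → Jan 20, 1619: 31 days (December has 31).
Jan 20, 1619 → Feb 20, 1619: 31 days (January has 31).
Feb 20, 1619 → Mar 20, 1619: 28 days (February has 28).
Mar 20, 1619 → Apr 20, 1619: 31 days (March has 31).
Apr 20, 1619 → May 20, 1619: 30 days (April has 30).
May 20, 1619 → Jun 20, 1619: 31 days (May has 31).
Jun 20, 1619 → Jul 20, 1619: 30 days (June has 30).
Jul 20, 1619 → Aug 20, 1619: 31 days (July has 31).
Aug 20, 1619 → Sep 20, 1619: 31 days (August has 31).
Sep 20, 1619 → Oct 20, 1619: 30 days (September has 30).
Oct 20, 1619 → Nov 20, 1619: 31 days (October has 31).
Nov 20, 1619 → Dec 5, 1619: 15 days.
Total: 3667 days.

3667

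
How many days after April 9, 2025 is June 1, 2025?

Apr 9, 2025 → May 9, 2025: 30 days (April has 30).
May 9, 2025 → Jun 1, 2025: 23 days.
Total: 53 days.

53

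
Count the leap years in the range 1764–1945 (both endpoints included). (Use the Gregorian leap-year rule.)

44

Multiples of 4 in [1764,1945]: 46.
Of those, multiples of 100: 2 (not leap unless ÷400).
Multiples of 400: 0.
Leap years = 46 − 2 + 0 = 44.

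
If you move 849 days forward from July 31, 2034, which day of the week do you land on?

First find the weekday of Jul 31, 2034. Doomsday rule: the anchor day for the 2000s is Tuesday. For year 34: 34÷12 = 2 r 10, and 10÷4 = 2, so 2+10+2 = 14.
Tuesday + 14 ≡ Tuesday — that's 2034's doomsday.
In July the doomsday date is Jul 11.
Jul 31 is 20 days after Jul 11; 20 mod 7 = 6, so Tuesday + 6 = Monday.
849 mod 7 = 2, so 849 days after a Monday is Monday + 2 = Wednesday.

Wednesday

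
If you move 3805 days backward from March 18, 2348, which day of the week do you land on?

Mar 18, 2348 is a Thursday.
3805 mod 7 = 4, so 3805 days before a Thursday is Thursday − 4 = Sunday.

Sunday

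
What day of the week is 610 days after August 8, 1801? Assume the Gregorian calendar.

Aug 8, 1801 is a Saturday.
610 mod 7 = 1, so 610 days after a Saturday is Saturday + 1 = Sunday.

Sunday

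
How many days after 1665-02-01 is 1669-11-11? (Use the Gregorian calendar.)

Feb 1, 1665 → Feb 1, 1666: 365 days.
Feb 1, 1666 → Feb 1, 1667: 365 days.
Feb 1, 1667 → Feb 1, 1668: 365 days.
Feb 1, 1668 → Feb 1, 1669: 366 days (Feb 29, 1668 is in that span).
Feb 1, 1669 → Mar 1, 1669: 28 days (February has 28).
Mar 1, 1669 → Apr 1, 1669: 31 days (March has 31).
Apr 1, 1669 → May 1, 1669: 30 days (April has 30).
May 1, 1669 → Jun 1, 1669: 31 days (May has 31).
Jun 1, 1669 → Jul 1, 1669: 30 days (June has 30).
Jul 1, 1669 → Aug 1, 1669: 31 days (July has 31).
Aug 1, 1669 → Sep 1, 1669: 31 days (August has 31).
Sep 1, 1669 → Oct 1, 1669: 30 days (September has 30).
Oct 1, 1669 → Nov 1, 1669: 31 days (October has 31).
Nov 1, 1669 → Nov 11, 1669: 10 days.
Total: 1744 days.

1744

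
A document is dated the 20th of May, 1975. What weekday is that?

Doomsday rule: the anchor day for the 1900s is Wednesday. For year 75: 75÷12 = 6 r 3, and 3÷4 = 0, so 6+3+0 = 9.
Wednesday + 9 ≡ Friday — that's 1975's doomsday.
In May the doomsday date is May 9.
May 20 is 11 days after May 9; 11 mod 7 = 4, so Friday + 4 = Tuesday.

Tuesday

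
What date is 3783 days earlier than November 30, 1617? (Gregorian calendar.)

July 23, 1607

−365 (one year) → Nov 30, 1616 (3418 left).
−366 (one year; includes Feb 29, 1616) → Nov 30, 1615 (3052 left).
−365 (one year) → Nov 30, 1614 (2687 left).
−365 (one year) → Nov 30, 1613 (2322 left).
−365 (one year) → Nov 30, 1612 (1957 left).
−366 (one year; includes Feb 29, 1612) → Nov 30, 1611 (1591 left).
−365 (one year) → Nov 30, 1610 (1226 left).
−365 (one year) → Nov 30, 1609 (861 left).
−365 (one year) → Nov 30, 1608 (496 left).
−366 (one year; includes Feb 29, 1608) → Nov 30, 1607 (130 left).
−30 → Oct 31, 1607 (end of Oct, 31 days; 100 left).
−31 → Sep 30, 1607 (end of Sep, 30 days; 69 left).
−30 → Aug 31, 1607 (end of Aug, 31 days; 39 left).
−31 → Jul 31, 1607 (end of Jul, 31 days; 8 left).
−8 → Jul 23, 1607.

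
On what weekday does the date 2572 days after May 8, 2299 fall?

May 8, 2299 is a Monday.
2572 mod 7 = 3, so 2572 days after a Monday is Monday + 3 = Thursday.

Thursday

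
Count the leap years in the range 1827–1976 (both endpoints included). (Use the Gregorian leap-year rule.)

Multiples of 4 in [1827,1976]: 38.
Of those, multiples of 100: 1 (not leap unless ÷400).
Multiples of 400: 0.
Leap years = 38 − 1 + 0 = 37.

37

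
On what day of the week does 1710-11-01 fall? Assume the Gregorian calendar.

Saturday

Doomsday rule: the anchor day for the 1700s is Sunday. For year 10: 10÷12 = 0 r 10, and 10÷4 = 2, so 0+10+2 = 12.
Sunday + 12 ≡ Friday — that's 1710's doomsday.
In November the doomsday date is Nov 7.
Nov 1 is 6 days before Nov 7; 6 mod 7 = 6, so Friday − 6 = Saturday.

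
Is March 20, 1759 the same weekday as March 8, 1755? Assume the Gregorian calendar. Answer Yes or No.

From Mar 8, 1755 to Mar 20, 1759 is 1473 days.
1473 mod 7 = 3, so they are different weekdays.
(Mar 8, 1755 is a Saturday; Mar 20, 1759 is a Tuesday.)

No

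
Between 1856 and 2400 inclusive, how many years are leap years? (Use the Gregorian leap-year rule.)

133

Multiples of 4 in [1856,2400]: 137.
Of those, multiples of 100: 6 (not leap unless ÷400).
Multiples of 400: 2.
Leap years = 137 − 6 + 2 = 133.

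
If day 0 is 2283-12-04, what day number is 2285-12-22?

Dec 4, 2283 → Dec 4, 2284: 366 days (Feb 29, 2284 is in that span).
Dec 4, 2284 → Jan 4, 2285: 31 days (December has 31).
Jan 4, 2285 → Feb 4, 2285: 31 days (January has 31).
Feb 4, 2285 → Mar 4, 2285: 28 days (February has 28).
Mar 4, 2285 → Apr 4, 2285: 31 days (March has 31).
Apr 4, 2285 → May 4, 2285: 30 days (April has 30).
May 4, 2285 → Jun 4, 2285: 31 days (May has 31).
Jun 4, 2285 → Jul 4, 2285: 30 days (June has 30).
Jul 4, 2285 → Aug 4, 2285: 31 days (July has 31).
Aug 4, 2285 → Sep 4, 2285: 31 days (August has 31).
Sep 4, 2285 → Oct 4, 2285: 30 days (September has 30).
Oct 4, 2285 → Nov 4, 2285: 31 days (October has 31).
Nov 4, 2285 → Dec 4, 2285: 30 days (November has 30).
Dec 4, 2285 → Dec 22, 2285: 18 days.
Total: 749 days.

749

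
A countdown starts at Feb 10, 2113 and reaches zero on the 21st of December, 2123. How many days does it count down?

Feb 10, 2113 → Feb 10, 2114: 365 days.
Feb 10, 2114 → Feb 10, 2115: 365 days.
Feb 10, 2115 → Feb 10, 2116: 365 days.
Feb 10, 2116 → Feb 10, 2117: 366 days (Feb 29, 2116 is in that span).
Feb 10, 2117 → Feb 10, 2118: 365 days.
Feb 10, 2118 → Feb 10, 2119: 365 days.
Feb 10, 2119 → Feb 10, 2120: 365 days.
Feb 10, 2120 → Feb 10, 2121: 366 days (Feb 29, 2120 is in that span).
Feb 10, 2121 → Feb 10, 2122: 365 days.
Feb 10, 2122 → Feb 10, 2123: 365 days.
Feb 10, 2123 → Mar 10, 2123: 28 days (February has 28).
Mar 10, 2123 → Apr 10, 2123: 31 days (March has 31).
Apr 10, 2123 → May 10, 2123: 30 days (April has 30).
May 10, 2123 → Jun 10, 2123: 31 days (May has 31).
Jun 10, 2123 → Jul 10, 2123: 30 days (June has 30).
Jul 10, 2123 → Aug 10, 2123: 31 days (July has 31).
Aug 10, 2123 → Sep 10, 2123: 31 days (August has 31).
Sep 10, 2123 → Oct 10, 2123: 30 days (September has 30).
Oct 10, 2123 → Nov 10, 2123: 31 days (October has 31).
Nov 10, 2123 → Dec 10, 2123: 30 days (November has 30).
Dec 10, 2123 → Dec 21, 2123: 11 days.
Total: 3966 days.

3966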